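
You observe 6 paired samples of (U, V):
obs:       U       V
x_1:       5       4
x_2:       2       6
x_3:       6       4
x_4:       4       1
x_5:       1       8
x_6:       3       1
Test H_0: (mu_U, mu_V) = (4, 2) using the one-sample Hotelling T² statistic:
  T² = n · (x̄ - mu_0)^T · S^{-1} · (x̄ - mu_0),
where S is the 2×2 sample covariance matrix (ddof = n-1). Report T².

Step 1 — sample mean vector:
  mean(U) = (5 + 2 + 6 + 4 + 1 + 3) / 6 = 21/6 = 3.5
  mean(V) = (4 + 6 + 4 + 1 + 8 + 1) / 6 = 24/6 = 4
  x̄ = (3.5, 4),  deviation x̄ - mu_0 = (3.5, 4) - (4, 2) = (-0.5, 2).

Step 2 — sample covariance matrix, S[i,j] = (1/(n-1)) · Σ_k (x_{k,i} - mean_i) · (x_{k,j} - mean_j), divisor n-1 = 5:
  S[U,U] = ((1.5)·(1.5) + (-1.5)·(-1.5) + (2.5)·(2.5) + (0.5)·(0.5) + (-2.5)·(-2.5) + (-0.5)·(-0.5)) / 5 = 17.5/5 = 3.5
  S[U,V] = ((1.5)·(0) + (-1.5)·(2) + (2.5)·(0) + (0.5)·(-3) + (-2.5)·(4) + (-0.5)·(-3)) / 5 = -13/5 = -2.6
  S[V,V] = ((0)·(0) + (2)·(2) + (0)·(0) + (-3)·(-3) + (4)·(4) + (-3)·(-3)) / 5 = 38/5 = 7.6
  S = [[3.5, -2.6],
 [-2.6, 7.6]].

Step 3 — invert S. det(S) = 3.5·7.6 - (-2.6)² = 19.84.
  S^{-1} = (1/det) · [[d, -b], [-b, a]] = [[0.3831, 0.131],
 [0.131, 0.1764]].

Step 4 — quadratic form (x̄ - mu_0)^T · S^{-1} · (x̄ - mu_0):
  S^{-1} · (x̄ - mu_0) = (0.0706, 0.2873),
  (x̄ - mu_0)^T · [...] = (-0.5)·(0.0706) + (2)·(0.2873) = 0.5393.

Step 5 — scale by n: T² = 6 · 0.5393 = 3.2359.

T² ≈ 3.2359


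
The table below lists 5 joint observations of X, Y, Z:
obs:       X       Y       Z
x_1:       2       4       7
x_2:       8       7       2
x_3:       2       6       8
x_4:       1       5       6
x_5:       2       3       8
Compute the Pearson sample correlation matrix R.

Step 1 — column means:
  mean(X) = (2 + 8 + 2 + 1 + 2) / 5 = 15/5 = 3
  mean(Y) = (4 + 7 + 6 + 5 + 3) / 5 = 25/5 = 5
  mean(Z) = (7 + 2 + 8 + 6 + 8) / 5 = 31/5 = 6.2

Step 2 — sample variances and covariances s[i,j] = (1/(n-1)) · Σ_k (x_{k,i} - mean_i) · (x_{k,j} - mean_j), with n-1 = 4:
  s[X,X] = ((-1)·(-1) + (5)·(5) + (-1)·(-1) + (-2)·(-2) + (-1)·(-1)) / 4 = 32/4 = 8
  s[X,Y] = ((-1)·(-1) + (5)·(2) + (-1)·(1) + (-2)·(0) + (-1)·(-2)) / 4 = 12/4 = 3
  s[X,Z] = ((-1)·(0.8) + (5)·(-4.2) + (-1)·(1.8) + (-2)·(-0.2) + (-1)·(1.8)) / 4 = -25/4 = -6.25
  s[Y,Y] = ((-1)·(-1) + (2)·(2) + (1)·(1) + (0)·(0) + (-2)·(-2)) / 4 = 10/4 = 2.5
  s[Y,Z] = ((-1)·(0.8) + (2)·(-4.2) + (1)·(1.8) + (0)·(-0.2) + (-2)·(1.8)) / 4 = -11/4 = -2.75
  s[Z,Z] = ((0.8)·(0.8) + (-4.2)·(-4.2) + (1.8)·(1.8) + (-0.2)·(-0.2) + (1.8)·(1.8)) / 4 = 24.8/4 = 6.2
  Sample standard deviations s_i = √(s[i,i]):
  s(X) = √(8) = 2.8284
  s(Y) = √(2.5) = 1.5811
  s(Z) = √(6.2) = 2.49

Step 3 — r_{ij} = s_{ij} / (s_i · s_j):
  r[X,X] = 1 (diagonal).
  r[X,Y] = 3 / (2.8284 · 1.5811) = 3 / 4.4721 = 0.6708
  r[X,Z] = -6.25 / (2.8284 · 2.49) = -6.25 / 7.0427 = -0.8874
  r[Y,Y] = 1 (diagonal).
  r[Y,Z] = -2.75 / (1.5811 · 2.49) = -2.75 / 3.937 = -0.6985
  r[Z,Z] = 1 (diagonal).

R is symmetric with unit diagonal. Assembling:

R = [[1, 0.6708, -0.8874],
 [0.6708, 1, -0.6985],
 [-0.8874, -0.6985, 1]]


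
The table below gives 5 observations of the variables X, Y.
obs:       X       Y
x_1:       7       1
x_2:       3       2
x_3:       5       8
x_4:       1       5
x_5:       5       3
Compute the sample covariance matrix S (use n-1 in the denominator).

Step 1 — column means:
  mean(X) = (7 + 3 + 5 + 1 + 5) / 5 = 21/5 = 4.2
  mean(Y) = (1 + 2 + 8 + 5 + 3) / 5 = 19/5 = 3.8

Step 2 — sample covariance S[i,j] = (1/(n-1)) · Σ_k (x_{k,i} - mean_i) · (x_{k,j} - mean_j), with n-1 = 4.
  S[X,X] = ((2.8)·(2.8) + (-1.2)·(-1.2) + (0.8)·(0.8) + (-3.2)·(-3.2) + (0.8)·(0.8)) / 4 = 20.8/4 = 5.2
  S[X,Y] = ((2.8)·(-2.8) + (-1.2)·(-1.8) + (0.8)·(4.2) + (-3.2)·(1.2) + (0.8)·(-0.8)) / 4 = -6.8/4 = -1.7
  S[Y,Y] = ((-2.8)·(-2.8) + (-1.8)·(-1.8) + (4.2)·(4.2) + (1.2)·(1.2) + (-0.8)·(-0.8)) / 4 = 30.8/4 = 7.7

S is symmetric (S[j,i] = S[i,j]). Assembling:

S = [[5.2, -1.7],
 [-1.7, 7.7]]


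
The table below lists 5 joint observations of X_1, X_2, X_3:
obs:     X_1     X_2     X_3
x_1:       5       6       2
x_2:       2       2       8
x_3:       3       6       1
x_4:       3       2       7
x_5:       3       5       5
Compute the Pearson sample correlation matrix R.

Step 1 — column means:
  mean(X_1) = (5 + 2 + 3 + 3 + 3) / 5 = 16/5 = 3.2
  mean(X_2) = (6 + 2 + 6 + 2 + 5) / 5 = 21/5 = 4.2
  mean(X_3) = (2 + 8 + 1 + 7 + 5) / 5 = 23/5 = 4.6

Step 2 — sample variances and covariances s[i,j] = (1/(n-1)) · Σ_k (x_{k,i} - mean_i) · (x_{k,j} - mean_j), with n-1 = 4:
  s[X_1,X_1] = ((1.8)·(1.8) + (-1.2)·(-1.2) + (-0.2)·(-0.2) + (-0.2)·(-0.2) + (-0.2)·(-0.2)) / 4 = 4.8/4 = 1.2
  s[X_1,X_2] = ((1.8)·(1.8) + (-1.2)·(-2.2) + (-0.2)·(1.8) + (-0.2)·(-2.2) + (-0.2)·(0.8)) / 4 = 5.8/4 = 1.45
  s[X_1,X_3] = ((1.8)·(-2.6) + (-1.2)·(3.4) + (-0.2)·(-3.6) + (-0.2)·(2.4) + (-0.2)·(0.4)) / 4 = -8.6/4 = -2.15
  s[X_2,X_2] = ((1.8)·(1.8) + (-2.2)·(-2.2) + (1.8)·(1.8) + (-2.2)·(-2.2) + (0.8)·(0.8)) / 4 = 16.8/4 = 4.2
  s[X_2,X_3] = ((1.8)·(-2.6) + (-2.2)·(3.4) + (1.8)·(-3.6) + (-2.2)·(2.4) + (0.8)·(0.4)) / 4 = -23.6/4 = -5.9
  s[X_3,X_3] = ((-2.6)·(-2.6) + (3.4)·(3.4) + (-3.6)·(-3.6) + (2.4)·(2.4) + (0.4)·(0.4)) / 4 = 37.2/4 = 9.3
  Sample standard deviations s_i = √(s[i,i]):
  s(X_1) = √(1.2) = 1.0954
  s(X_2) = √(4.2) = 2.0494
  s(X_3) = √(9.3) = 3.0496

Step 3 — r_{ij} = s_{ij} / (s_i · s_j):
  r[X_1,X_1] = 1 (diagonal).
  r[X_1,X_2] = 1.45 / (1.0954 · 2.0494) = 1.45 / 2.245 = 0.6459
  r[X_1,X_3] = -2.15 / (1.0954 · 3.0496) = -2.15 / 3.3407 = -0.6436
  r[X_2,X_2] = 1 (diagonal).
  r[X_2,X_3] = -5.9 / (2.0494 · 3.0496) = -5.9 / 6.2498 = -0.944
  r[X_3,X_3] = 1 (diagonal).

R is symmetric with unit diagonal. Assembling:

R = [[1, 0.6459, -0.6436],
 [0.6459, 1, -0.944],
 [-0.6436, -0.944, 1]]


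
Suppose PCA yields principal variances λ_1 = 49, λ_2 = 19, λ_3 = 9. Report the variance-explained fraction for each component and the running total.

Step 1 — total variance = trace(Sigma) = Σ λ_i = 49 + 19 + 9 = 77.

Step 2 — fraction explained by component i = λ_i / Σ λ:
  PC1: 49/77 = 0.6364
  PC2: 19/77 = 0.2468
  PC3: 9/77 = 0.1169

Step 3 — cumulative fraction after k components = (λ_1 + ... + λ_k) / Σ λ:
  k = 1: 49/77 = 0.6364
  k = 2: (49 + 19)/77 = 68/77 = 0.8831
  k = 3: (49 + 19 + 9)/77 = 77/77 = 1

Summary (fraction, with percent):

explained: PC1 0.6364 (63.64%), PC2 0.2468 (24.68%), PC3 0.1169 (11.69%);  cumulative: 0.6364, 0.8831, 1


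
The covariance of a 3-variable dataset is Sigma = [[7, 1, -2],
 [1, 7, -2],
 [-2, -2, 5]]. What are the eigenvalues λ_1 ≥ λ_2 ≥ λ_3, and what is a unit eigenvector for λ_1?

Step 1 — characteristic polynomial p(λ) = det(λI - Sigma) = λ³ - tr·λ² + c_1·λ - det, where tr = trace, c_1 = sum of the principal 2×2 minors, det = det(Sigma):
  tr = 7 + 7 + 5 = 19,
  c_1 = (7·7 - (1)²) + (7·5 - (-2)²) + (7·5 - (-2)²) = 48 + 31 + 31 = 110,
  det = 7·(7·5 - (-2)²) - (1)·((1)·5 - (-2)·(-2)) + (-2)·((1)·(-2) - 7·(-2)) = 7·(31) - (1)·(1) + (-2)·(12) = 192.
  So p(λ) = λ³ - 19λ² + 110λ - 192.
Step 2 — look for an integer root (rational root theorem: any rational root is an integer divisor of 192). Testing λ = 6:
  p(6) = 216 - 684 + 660 - 192 = 0  ✓
  Dividing out (λ - 6): p(λ) = (λ - 6)(λ² - 13λ + 32).
Step 3 — remaining eigenvalues from the quadratic λ² - 13λ + 32 = 0:
  Δ = 13² - 4·32 = 169 - 128 = 41,  λ = (13 ± √41)/2 = (13 ± 6.4031)/2 ≈ 9.7016 or 3.2984.
  Sorted: λ_1 = 9.7016,  λ_2 = 6,  λ_3 = 3.2984  (check: sum = 19 = tr ✓).

Step 4 — unit eigenvector for λ_1 ≈ 9.7016: v spans the null space of (Sigma - λ_1 I), whose rows are
  r_1 = (-2.7016, 1, -2),  r_2 = (1, -2.7016, -2),  r_3 = (-2, -2, -4.7016).
  v is orthogonal to every row, so take v ∝ r_1 × r_2 = ((1)·(-2) - (-2)·(-2.7016), (-2)·(1) - (-2.7016)·(-2), (-2.7016)·(-2.7016) - (1)·(1)) ≈ (-7.4031, -7.4031, 6.2984).
  Rescale (multiply by -1 so the first nonzero entry is positive): u = (7.4031, 7.4031, -6.2984).
  ||u|| = √((7.4031)² + (7.4031)² + (-6.2984)²) = √(149.2828) ≈ 12.2181,  v_1 = u/||u|| ≈ (0.6059, 0.6059, -0.5155) (||v_1|| = 1).

λ_1 = 9.7016,  λ_2 = 6,  λ_3 = 3.2984;  v_1 ≈ (0.6059, 0.6059, -0.5155)


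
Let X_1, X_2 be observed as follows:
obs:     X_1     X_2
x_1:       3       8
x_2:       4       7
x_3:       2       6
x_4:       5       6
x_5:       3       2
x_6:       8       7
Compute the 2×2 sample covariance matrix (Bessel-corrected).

Step 1 — column means:
  mean(X_1) = (3 + 4 + 2 + 5 + 3 + 8) / 6 = 25/6 = 4.1667
  mean(X_2) = (8 + 7 + 6 + 6 + 2 + 7) / 6 = 36/6 = 6

Step 2 — sample covariance S[i,j] = (1/(n-1)) · Σ_k (x_{k,i} - mean_i) · (x_{k,j} - mean_j), with n-1 = 5.
  S[X_1,X_1] = ((-1.1667)·(-1.1667) + (-0.1667)·(-0.1667) + (-2.1667)·(-2.1667) + (0.8333)·(0.8333) + (-1.1667)·(-1.1667) + (3.8333)·(3.8333)) / 5 = 22.8333/5 = 4.5667
  S[X_1,X_2] = ((-1.1667)·(2) + (-0.1667)·(1) + (-2.1667)·(0) + (0.8333)·(0) + (-1.1667)·(-4) + (3.8333)·(1)) / 5 = 6/5 = 1.2
  S[X_2,X_2] = ((2)·(2) + (1)·(1) + (0)·(0) + (0)·(0) + (-4)·(-4) + (1)·(1)) / 5 = 22/5 = 4.4

S is symmetric (S[j,i] = S[i,j]). Assembling:

S = [[4.5667, 1.2],
 [1.2, 4.4]]


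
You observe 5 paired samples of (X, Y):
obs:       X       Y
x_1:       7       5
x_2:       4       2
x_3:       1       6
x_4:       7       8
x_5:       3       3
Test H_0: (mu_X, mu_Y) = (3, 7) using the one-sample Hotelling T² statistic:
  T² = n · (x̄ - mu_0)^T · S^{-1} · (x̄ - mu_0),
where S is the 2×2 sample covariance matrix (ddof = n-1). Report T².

Step 1 — sample mean vector:
  mean(X) = (7 + 4 + 1 + 7 + 3) / 5 = 22/5 = 4.4
  mean(Y) = (5 + 2 + 6 + 8 + 3) / 5 = 24/5 = 4.8
  x̄ = (4.4, 4.8),  deviation x̄ - mu_0 = (4.4, 4.8) - (3, 7) = (1.4, -2.2).

Step 2 — sample covariance matrix, S[i,j] = (1/(n-1)) · Σ_k (x_{k,i} - mean_i) · (x_{k,j} - mean_j), divisor n-1 = 4:
  S[X,X] = ((2.6)·(2.6) + (-0.4)·(-0.4) + (-3.4)·(-3.4) + (2.6)·(2.6) + (-1.4)·(-1.4)) / 4 = 27.2/4 = 6.8
  S[X,Y] = ((2.6)·(0.2) + (-0.4)·(-2.8) + (-3.4)·(1.2) + (2.6)·(3.2) + (-1.4)·(-1.8)) / 4 = 8.4/4 = 2.1
  S[Y,Y] = ((0.2)·(0.2) + (-2.8)·(-2.8) + (1.2)·(1.2) + (3.2)·(3.2) + (-1.8)·(-1.8)) / 4 = 22.8/4 = 5.7
  S = [[6.8, 2.1],
 [2.1, 5.7]].

Step 3 — invert S. det(S) = 6.8·5.7 - (2.1)² = 34.35.
  S^{-1} = (1/det) · [[d, -b], [-b, a]] = [[0.1659, -0.0611],
 [-0.0611, 0.198]].

Step 4 — quadratic form (x̄ - mu_0)^T · S^{-1} · (x̄ - mu_0):
  S^{-1} · (x̄ - mu_0) = (0.3668, -0.5211),
  (x̄ - mu_0)^T · [...] = (1.4)·(0.3668) + (-2.2)·(-0.5211) = 1.66.

Step 5 — scale by n: T² = 5 · 1.66 = 8.2999.

T² ≈ 8.2999


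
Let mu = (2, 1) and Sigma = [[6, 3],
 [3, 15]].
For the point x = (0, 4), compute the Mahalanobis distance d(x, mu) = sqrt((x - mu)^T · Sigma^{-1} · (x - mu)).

Step 1 — centre the observation: (x - mu) = (-2, 3).

Step 2 — invert Sigma. det(Sigma) = 6·15 - (3)² = 81.
  Sigma^{-1} = (1/det) · [[d, -b], [-b, a]] = [[0.1852, -0.037],
 [-0.037, 0.0741]].

Step 3 — form the quadratic (x - mu)^T · Sigma^{-1} · (x - mu):
  Sigma^{-1} · (x - mu) = (-0.4815, 0.2963).
  (x - mu)^T · [Sigma^{-1} · (x - mu)] = (-2)·(-0.4815) + (3)·(0.2963) = 1.8519.

Step 4 — take square root: d = √(1.8519) ≈ 1.3608.

d(x, mu) = √(1.8519) ≈ 1.3608


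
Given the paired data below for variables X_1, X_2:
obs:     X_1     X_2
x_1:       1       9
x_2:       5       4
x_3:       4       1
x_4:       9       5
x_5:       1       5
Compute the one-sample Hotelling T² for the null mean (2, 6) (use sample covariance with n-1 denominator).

Step 1 — sample mean vector:
  mean(X_1) = (1 + 5 + 4 + 9 + 1) / 5 = 20/5 = 4
  mean(X_2) = (9 + 4 + 1 + 5 + 5) / 5 = 24/5 = 4.8
  x̄ = (4, 4.8),  deviation x̄ - mu_0 = (4, 4.8) - (2, 6) = (2, -1.2).

Step 2 — sample covariance matrix, S[i,j] = (1/(n-1)) · Σ_k (x_{k,i} - mean_i) · (x_{k,j} - mean_j), divisor n-1 = 4:
  S[X_1,X_1] = ((-3)·(-3) + (1)·(1) + (0)·(0) + (5)·(5) + (-3)·(-3)) / 4 = 44/4 = 11
  S[X_1,X_2] = ((-3)·(4.2) + (1)·(-0.8) + (0)·(-3.8) + (5)·(0.2) + (-3)·(0.2)) / 4 = -13/4 = -3.25
  S[X_2,X_2] = ((4.2)·(4.2) + (-0.8)·(-0.8) + (-3.8)·(-3.8) + (0.2)·(0.2) + (0.2)·(0.2)) / 4 = 32.8/4 = 8.2
  S = [[11, -3.25],
 [-3.25, 8.2]].

Step 3 — invert S. det(S) = 11·8.2 - (-3.25)² = 79.6375.
  S^{-1} = (1/det) · [[d, -b], [-b, a]] = [[0.103, 0.0408],
 [0.0408, 0.1381]].

Step 4 — quadratic form (x̄ - mu_0)^T · S^{-1} · (x̄ - mu_0):
  S^{-1} · (x̄ - mu_0) = (0.157, -0.0841),
  (x̄ - mu_0)^T · [...] = (2)·(0.157) + (-1.2)·(-0.0841) = 0.4149.

Step 5 — scale by n: T² = 5 · 0.4149 = 2.0744.

T² ≈ 2.0744


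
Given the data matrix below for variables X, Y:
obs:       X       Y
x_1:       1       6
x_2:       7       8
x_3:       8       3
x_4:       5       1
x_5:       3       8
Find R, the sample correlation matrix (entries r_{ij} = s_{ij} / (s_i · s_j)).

Step 1 — column means:
  mean(X) = (1 + 7 + 8 + 5 + 3) / 5 = 24/5 = 4.8
  mean(Y) = (6 + 8 + 3 + 1 + 8) / 5 = 26/5 = 5.2

Step 2 — sample variances and covariances s[i,j] = (1/(n-1)) · Σ_k (x_{k,i} - mean_i) · (x_{k,j} - mean_j), with n-1 = 4:
  s[X,X] = ((-3.8)·(-3.8) + (2.2)·(2.2) + (3.2)·(3.2) + (0.2)·(0.2) + (-1.8)·(-1.8)) / 4 = 32.8/4 = 8.2
  s[X,Y] = ((-3.8)·(0.8) + (2.2)·(2.8) + (3.2)·(-2.2) + (0.2)·(-4.2) + (-1.8)·(2.8)) / 4 = -9.8/4 = -2.45
  s[Y,Y] = ((0.8)·(0.8) + (2.8)·(2.8) + (-2.2)·(-2.2) + (-4.2)·(-4.2) + (2.8)·(2.8)) / 4 = 38.8/4 = 9.7
  Sample standard deviations s_i = √(s[i,i]):
  s(X) = √(8.2) = 2.8636
  s(Y) = √(9.7) = 3.1145

Step 3 — r_{ij} = s_{ij} / (s_i · s_j):
  r[X,X] = 1 (diagonal).
  r[X,Y] = -2.45 / (2.8636 · 3.1145) = -2.45 / 8.9185 = -0.2747
  r[Y,Y] = 1 (diagonal).

R is symmetric with unit diagonal. Assembling:

R = [[1, -0.2747],
 [-0.2747, 1]]


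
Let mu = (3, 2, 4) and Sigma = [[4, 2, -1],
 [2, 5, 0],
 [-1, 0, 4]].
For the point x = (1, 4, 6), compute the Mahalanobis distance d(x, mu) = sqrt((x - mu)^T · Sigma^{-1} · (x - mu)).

Step 1 — centre the observation: (x - mu) = (-2, 2, 2).

Step 2 — invert Sigma (cofactor / det for 3×3, or solve directly):
  Sigma^{-1} = [[0.339, -0.1356, 0.0847],
 [-0.1356, 0.2542, -0.0339],
 [0.0847, -0.0339, 0.2712]].

Step 3 — form the quadratic (x - mu)^T · Sigma^{-1} · (x - mu):
  Sigma^{-1} · (x - mu) = (-0.7797, 0.7119, 0.3051).
  (x - mu)^T · [Sigma^{-1} · (x - mu)] = (-2)·(-0.7797) + (2)·(0.7119) + (2)·(0.3051) = 3.5932.

Step 4 — take square root: d = √(3.5932) ≈ 1.8956.

d(x, mu) = √(3.5932) ≈ 1.8956


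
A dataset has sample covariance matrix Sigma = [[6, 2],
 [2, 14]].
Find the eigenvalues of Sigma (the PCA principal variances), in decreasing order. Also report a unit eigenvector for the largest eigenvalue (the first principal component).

Step 1 — characteristic polynomial of 2×2 Sigma:
  det(Sigma - λI) = λ² - trace · λ + det = 0.
  trace = 6 + 14 = 20, det = 6·14 - (2)² = 80.
Step 2 — discriminant:
  Δ = trace² - 4·det = 400 - 320 = 80.
Step 3 — eigenvalues:
  λ = (trace ± √Δ)/2 = (20 ± 8.9443)/2,
  λ_1 = 14.4721,  λ_2 = 5.5279.

Step 4 — unit eigenvector for λ_1: solve (Sigma - λ_1 I)v = 0. First row:
  (6 - 14.4721)·v_x + (2)·v_y = 0, i.e. (-8.4721)·v_x + (2)·v_y = 0,
  so v ∝ (b, λ_1 - a) = (2, 8.4721) = u.
  ||u|| = √((2)² + (8.4721)²) = √(75.7771) ≈ 8.705,
  v_1 = u/||u|| ≈ (0.2298, 0.9732) (||v_1|| = 1).

λ_1 = 14.4721,  λ_2 = 5.5279;  v_1 ≈ (0.2298, 0.9732)


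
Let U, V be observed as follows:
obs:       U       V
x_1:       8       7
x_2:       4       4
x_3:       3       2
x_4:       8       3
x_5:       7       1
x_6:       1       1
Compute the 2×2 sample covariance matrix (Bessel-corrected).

Step 1 — column means:
  mean(U) = (8 + 4 + 3 + 8 + 7 + 1) / 6 = 31/6 = 5.1667
  mean(V) = (7 + 4 + 2 + 3 + 1 + 1) / 6 = 18/6 = 3

Step 2 — sample covariance S[i,j] = (1/(n-1)) · Σ_k (x_{k,i} - mean_i) · (x_{k,j} - mean_j), with n-1 = 5.
  S[U,U] = ((2.8333)·(2.8333) + (-1.1667)·(-1.1667) + (-2.1667)·(-2.1667) + (2.8333)·(2.8333) + (1.8333)·(1.8333) + (-4.1667)·(-4.1667)) / 5 = 42.8333/5 = 8.5667
  S[U,V] = ((2.8333)·(4) + (-1.1667)·(1) + (-2.1667)·(-1) + (2.8333)·(0) + (1.8333)·(-2) + (-4.1667)·(-2)) / 5 = 17/5 = 3.4
  S[V,V] = ((4)·(4) + (1)·(1) + (-1)·(-1) + (0)·(0) + (-2)·(-2) + (-2)·(-2)) / 5 = 26/5 = 5.2

S is symmetric (S[j,i] = S[i,j]). Assembling:

S = [[8.5667, 3.4],
 [3.4, 5.2]]


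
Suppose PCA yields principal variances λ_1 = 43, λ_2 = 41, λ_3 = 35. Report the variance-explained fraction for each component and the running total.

Step 1 — total variance = trace(Sigma) = Σ λ_i = 43 + 41 + 35 = 119.

Step 2 — fraction explained by component i = λ_i / Σ λ:
  PC1: 43/119 = 0.3613
  PC2: 41/119 = 0.3445
  PC3: 35/119 = 0.2941

Step 3 — cumulative fraction after k components = (λ_1 + ... + λ_k) / Σ λ:
  k = 1: 43/119 = 0.3613
  k = 2: (43 + 41)/119 = 84/119 = 0.7059
  k = 3: (43 + 41 + 35)/119 = 119/119 = 1

Summary (fraction, with percent):

explained: PC1 0.3613 (36.13%), PC2 0.3445 (34.45%), PC3 0.2941 (29.41%);  cumulative: 0.3613, 0.7059, 1


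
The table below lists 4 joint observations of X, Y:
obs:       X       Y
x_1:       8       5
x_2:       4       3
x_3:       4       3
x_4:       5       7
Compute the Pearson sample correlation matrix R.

Step 1 — column means:
  mean(X) = (8 + 4 + 4 + 5) / 4 = 21/4 = 5.25
  mean(Y) = (5 + 3 + 3 + 7) / 4 = 18/4 = 4.5

Step 2 — sample variances and covariances s[i,j] = (1/(n-1)) · Σ_k (x_{k,i} - mean_i) · (x_{k,j} - mean_j), with n-1 = 3:
  s[X,X] = ((2.75)·(2.75) + (-1.25)·(-1.25) + (-1.25)·(-1.25) + (-0.25)·(-0.25)) / 3 = 10.75/3 = 3.5833
  s[X,Y] = ((2.75)·(0.5) + (-1.25)·(-1.5) + (-1.25)·(-1.5) + (-0.25)·(2.5)) / 3 = 4.5/3 = 1.5
  s[Y,Y] = ((0.5)·(0.5) + (-1.5)·(-1.5) + (-1.5)·(-1.5) + (2.5)·(2.5)) / 3 = 11/3 = 3.6667
  Sample standard deviations s_i = √(s[i,i]):
  s(X) = √(3.5833) = 1.893
  s(Y) = √(3.6667) = 1.9149

Step 3 — r_{ij} = s_{ij} / (s_i · s_j):
  r[X,X] = 1 (diagonal).
  r[X,Y] = 1.5 / (1.893 · 1.9149) = 1.5 / 3.6248 = 0.4138
  r[Y,Y] = 1 (diagonal).

R is symmetric with unit diagonal. Assembling:

R = [[1, 0.4138],
 [0.4138, 1]]


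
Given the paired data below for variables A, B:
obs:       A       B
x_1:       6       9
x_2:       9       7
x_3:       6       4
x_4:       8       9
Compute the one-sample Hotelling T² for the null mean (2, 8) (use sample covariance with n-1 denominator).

Step 1 — sample mean vector:
  mean(A) = (6 + 9 + 6 + 8) / 4 = 29/4 = 7.25
  mean(B) = (9 + 7 + 4 + 9) / 4 = 29/4 = 7.25
  x̄ = (7.25, 7.25),  deviation x̄ - mu_0 = (7.25, 7.25) - (2, 8) = (5.25, -0.75).

Step 2 — sample covariance matrix, S[i,j] = (1/(n-1)) · Σ_k (x_{k,i} - mean_i) · (x_{k,j} - mean_j), divisor n-1 = 3:
  S[A,A] = ((-1.25)·(-1.25) + (1.75)·(1.75) + (-1.25)·(-1.25) + (0.75)·(0.75)) / 3 = 6.75/3 = 2.25
  S[A,B] = ((-1.25)·(1.75) + (1.75)·(-0.25) + (-1.25)·(-3.25) + (0.75)·(1.75)) / 3 = 2.75/3 = 0.9167
  S[B,B] = ((1.75)·(1.75) + (-0.25)·(-0.25) + (-3.25)·(-3.25) + (1.75)·(1.75)) / 3 = 16.75/3 = 5.5833
  S = [[2.25, 0.9167],
 [0.9167, 5.5833]].

Step 3 — invert S. det(S) = 2.25·5.5833 - (0.9167)² = 11.7222.
  S^{-1} = (1/det) · [[d, -b], [-b, a]] = [[0.4763, -0.0782],
 [-0.0782, 0.1919]].

Step 4 — quadratic form (x̄ - mu_0)^T · S^{-1} · (x̄ - mu_0):
  S^{-1} · (x̄ - mu_0) = (2.5592, -0.5545),
  (x̄ - mu_0)^T · [...] = (5.25)·(2.5592) + (-0.75)·(-0.5545) = 13.8519.

Step 5 — scale by n: T² = 4 · 13.8519 = 55.4076.

T² ≈ 55.4076


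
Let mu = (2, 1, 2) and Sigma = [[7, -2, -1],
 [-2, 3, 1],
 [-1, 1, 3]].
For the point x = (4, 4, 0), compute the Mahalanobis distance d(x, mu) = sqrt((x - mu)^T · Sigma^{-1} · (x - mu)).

Step 1 — centre the observation: (x - mu) = (2, 3, -2).

Step 2 — invert Sigma (cofactor / det for 3×3, or solve directly):
  Sigma^{-1} = [[0.1778, 0.1111, 0.0222],
 [0.1111, 0.4444, -0.1111],
 [0.0222, -0.1111, 0.3778]].

Step 3 — form the quadratic (x - mu)^T · Sigma^{-1} · (x - mu):
  Sigma^{-1} · (x - mu) = (0.6444, 1.7778, -1.0444).
  (x - mu)^T · [Sigma^{-1} · (x - mu)] = (2)·(0.6444) + (3)·(1.7778) + (-2)·(-1.0444) = 8.7111.

Step 4 — take square root: d = √(8.7111) ≈ 2.9515.

d(x, mu) = √(8.7111) ≈ 2.9515


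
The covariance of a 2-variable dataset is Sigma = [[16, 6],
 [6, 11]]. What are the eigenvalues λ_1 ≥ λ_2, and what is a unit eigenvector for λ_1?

Step 1 — characteristic polynomial of 2×2 Sigma:
  det(Sigma - λI) = λ² - trace · λ + det = 0.
  trace = 16 + 11 = 27, det = 16·11 - (6)² = 140.
Step 2 — discriminant:
  Δ = trace² - 4·det = 729 - 560 = 169.
Step 3 — eigenvalues:
  λ = (trace ± √Δ)/2 = (27 ± 13)/2,
  λ_1 = 20,  λ_2 = 7.

Step 4 — unit eigenvector for λ_1: solve (Sigma - λ_1 I)v = 0. First row:
  (16 - 20)·v_x + (6)·v_y = 0, i.e. (-4)·v_x + (6)·v_y = 0,
  so v ∝ (b, λ_1 - a) = (6, 4) = u.
  ||u|| = √((6)² + (4)²) = √(52) ≈ 7.2111,
  v_1 = u/||u|| ≈ (0.8321, 0.5547) (||v_1|| = 1).

λ_1 = 20,  λ_2 = 7;  v_1 ≈ (0.8321, 0.5547)


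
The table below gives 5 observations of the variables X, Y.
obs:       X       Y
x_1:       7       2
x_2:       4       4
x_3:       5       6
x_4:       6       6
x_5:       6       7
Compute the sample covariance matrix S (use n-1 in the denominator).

Step 1 — column means:
  mean(X) = (7 + 4 + 5 + 6 + 6) / 5 = 28/5 = 5.6
  mean(Y) = (2 + 4 + 6 + 6 + 7) / 5 = 25/5 = 5

Step 2 — sample covariance S[i,j] = (1/(n-1)) · Σ_k (x_{k,i} - mean_i) · (x_{k,j} - mean_j), with n-1 = 4.
  S[X,X] = ((1.4)·(1.4) + (-1.6)·(-1.6) + (-0.6)·(-0.6) + (0.4)·(0.4) + (0.4)·(0.4)) / 4 = 5.2/4 = 1.3
  S[X,Y] = ((1.4)·(-3) + (-1.6)·(-1) + (-0.6)·(1) + (0.4)·(1) + (0.4)·(2)) / 4 = -2/4 = -0.5
  S[Y,Y] = ((-3)·(-3) + (-1)·(-1) + (1)·(1) + (1)·(1) + (2)·(2)) / 4 = 16/4 = 4

S is symmetric (S[j,i] = S[i,j]). Assembling:

S = [[1.3, -0.5],
 [-0.5, 4]]


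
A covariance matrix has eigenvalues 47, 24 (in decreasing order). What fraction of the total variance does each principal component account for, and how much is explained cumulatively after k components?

Step 1 — total variance = trace(Sigma) = Σ λ_i = 47 + 24 = 71.

Step 2 — fraction explained by component i = λ_i / Σ λ:
  PC1: 47/71 = 0.662
  PC2: 24/71 = 0.338

Step 3 — cumulative fraction after k components = (λ_1 + ... + λ_k) / Σ λ:
  k = 1: 47/71 = 0.662
  k = 2: (47 + 24)/71 = 71/71 = 1

Summary (fraction, with percent):

explained: PC1 0.662 (66.2%), PC2 0.338 (33.8%);  cumulative: 0.662, 1


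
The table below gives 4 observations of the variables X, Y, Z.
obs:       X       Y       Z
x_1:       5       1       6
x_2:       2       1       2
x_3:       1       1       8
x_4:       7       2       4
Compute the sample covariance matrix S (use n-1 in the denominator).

Step 1 — column means:
  mean(X) = (5 + 2 + 1 + 7) / 4 = 15/4 = 3.75
  mean(Y) = (1 + 1 + 1 + 2) / 4 = 5/4 = 1.25
  mean(Z) = (6 + 2 + 8 + 4) / 4 = 20/4 = 5

Step 2 — sample covariance S[i,j] = (1/(n-1)) · Σ_k (x_{k,i} - mean_i) · (x_{k,j} - mean_j), with n-1 = 3.
  S[X,X] = ((1.25)·(1.25) + (-1.75)·(-1.75) + (-2.75)·(-2.75) + (3.25)·(3.25)) / 3 = 22.75/3 = 7.5833
  S[X,Y] = ((1.25)·(-0.25) + (-1.75)·(-0.25) + (-2.75)·(-0.25) + (3.25)·(0.75)) / 3 = 3.25/3 = 1.0833
  S[X,Z] = ((1.25)·(1) + (-1.75)·(-3) + (-2.75)·(3) + (3.25)·(-1)) / 3 = -5/3 = -1.6667
  S[Y,Y] = ((-0.25)·(-0.25) + (-0.25)·(-0.25) + (-0.25)·(-0.25) + (0.75)·(0.75)) / 3 = 0.75/3 = 0.25
  S[Y,Z] = ((-0.25)·(1) + (-0.25)·(-3) + (-0.25)·(3) + (0.75)·(-1)) / 3 = -1/3 = -0.3333
  S[Z,Z] = ((1)·(1) + (-3)·(-3) + (3)·(3) + (-1)·(-1)) / 3 = 20/3 = 6.6667

S is symmetric (S[j,i] = S[i,j]). Assembling:

S = [[7.5833, 1.0833, -1.6667],
 [1.0833, 0.25, -0.3333],
 [-1.6667, -0.3333, 6.6667]]


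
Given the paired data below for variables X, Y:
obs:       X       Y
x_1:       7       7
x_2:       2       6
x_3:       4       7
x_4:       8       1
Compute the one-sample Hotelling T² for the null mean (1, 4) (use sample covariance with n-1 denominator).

Step 1 — sample mean vector:
  mean(X) = (7 + 2 + 4 + 8) / 4 = 21/4 = 5.25
  mean(Y) = (7 + 6 + 7 + 1) / 4 = 21/4 = 5.25
  x̄ = (5.25, 5.25),  deviation x̄ - mu_0 = (5.25, 5.25) - (1, 4) = (4.25, 1.25).

Step 2 — sample covariance matrix, S[i,j] = (1/(n-1)) · Σ_k (x_{k,i} - mean_i) · (x_{k,j} - mean_j), divisor n-1 = 3:
  S[X,X] = ((1.75)·(1.75) + (-3.25)·(-3.25) + (-1.25)·(-1.25) + (2.75)·(2.75)) / 3 = 22.75/3 = 7.5833
  S[X,Y] = ((1.75)·(1.75) + (-3.25)·(0.75) + (-1.25)·(1.75) + (2.75)·(-4.25)) / 3 = -13.25/3 = -4.4167
  S[Y,Y] = ((1.75)·(1.75) + (0.75)·(0.75) + (1.75)·(1.75) + (-4.25)·(-4.25)) / 3 = 24.75/3 = 8.25
  S = [[7.5833, -4.4167],
 [-4.4167, 8.25]].

Step 3 — invert S. det(S) = 7.5833·8.25 - (-4.4167)² = 43.0556.
  S^{-1} = (1/det) · [[d, -b], [-b, a]] = [[0.1916, 0.1026],
 [0.1026, 0.1761]].

Step 4 — quadratic form (x̄ - mu_0)^T · S^{-1} · (x̄ - mu_0):
  S^{-1} · (x̄ - mu_0) = (0.9426, 0.6561),
  (x̄ - mu_0)^T · [...] = (4.25)·(0.9426) + (1.25)·(0.6561) = 4.8261.

Step 5 — scale by n: T² = 4 · 4.8261 = 19.3045.

T² ≈ 19.3045


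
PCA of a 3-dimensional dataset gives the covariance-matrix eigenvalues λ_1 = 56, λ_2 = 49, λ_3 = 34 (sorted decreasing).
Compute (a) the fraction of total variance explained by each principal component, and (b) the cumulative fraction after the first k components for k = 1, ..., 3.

Step 1 — total variance = trace(Sigma) = Σ λ_i = 56 + 49 + 34 = 139.

Step 2 — fraction explained by component i = λ_i / Σ λ:
  PC1: 56/139 = 0.4029
  PC2: 49/139 = 0.3525
  PC3: 34/139 = 0.2446

Step 3 — cumulative fraction after k components = (λ_1 + ... + λ_k) / Σ λ:
  k = 1: 56/139 = 0.4029
  k = 2: (56 + 49)/139 = 105/139 = 0.7554
  k = 3: (56 + 49 + 34)/139 = 139/139 = 1

Summary (fraction, with percent):

explained: PC1 0.4029 (40.29%), PC2 0.3525 (35.25%), PC3 0.2446 (24.46%);  cumulative: 0.4029, 0.7554, 1


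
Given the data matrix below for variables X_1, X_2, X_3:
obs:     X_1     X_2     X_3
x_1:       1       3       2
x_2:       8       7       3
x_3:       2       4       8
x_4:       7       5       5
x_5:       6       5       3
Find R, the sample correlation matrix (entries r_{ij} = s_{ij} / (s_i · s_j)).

Step 1 — column means:
  mean(X_1) = (1 + 8 + 2 + 7 + 6) / 5 = 24/5 = 4.8
  mean(X_2) = (3 + 7 + 4 + 5 + 5) / 5 = 24/5 = 4.8
  mean(X_3) = (2 + 3 + 8 + 5 + 3) / 5 = 21/5 = 4.2

Step 2 — sample variances and covariances s[i,j] = (1/(n-1)) · Σ_k (x_{k,i} - mean_i) · (x_{k,j} - mean_j), with n-1 = 4:
  s[X_1,X_1] = ((-3.8)·(-3.8) + (3.2)·(3.2) + (-2.8)·(-2.8) + (2.2)·(2.2) + (1.2)·(1.2)) / 4 = 38.8/4 = 9.7
  s[X_1,X_2] = ((-3.8)·(-1.8) + (3.2)·(2.2) + (-2.8)·(-0.8) + (2.2)·(0.2) + (1.2)·(0.2)) / 4 = 16.8/4 = 4.2
  s[X_1,X_3] = ((-3.8)·(-2.2) + (3.2)·(-1.2) + (-2.8)·(3.8) + (2.2)·(0.8) + (1.2)·(-1.2)) / 4 = -5.8/4 = -1.45
  s[X_2,X_2] = ((-1.8)·(-1.8) + (2.2)·(2.2) + (-0.8)·(-0.8) + (0.2)·(0.2) + (0.2)·(0.2)) / 4 = 8.8/4 = 2.2
  s[X_2,X_3] = ((-1.8)·(-2.2) + (2.2)·(-1.2) + (-0.8)·(3.8) + (0.2)·(0.8) + (0.2)·(-1.2)) / 4 = -1.8/4 = -0.45
  s[X_3,X_3] = ((-2.2)·(-2.2) + (-1.2)·(-1.2) + (3.8)·(3.8) + (0.8)·(0.8) + (-1.2)·(-1.2)) / 4 = 22.8/4 = 5.7
  Sample standard deviations s_i = √(s[i,i]):
  s(X_1) = √(9.7) = 3.1145
  s(X_2) = √(2.2) = 1.4832
  s(X_3) = √(5.7) = 2.3875

Step 3 — r_{ij} = s_{ij} / (s_i · s_j):
  r[X_1,X_1] = 1 (diagonal).
  r[X_1,X_2] = 4.2 / (3.1145 · 1.4832) = 4.2 / 4.6195 = 0.9092
  r[X_1,X_3] = -1.45 / (3.1145 · 2.3875) = -1.45 / 7.4357 = -0.195
  r[X_2,X_2] = 1 (diagonal).
  r[X_2,X_3] = -0.45 / (1.4832 · 2.3875) = -0.45 / 3.5412 = -0.1271
  r[X_3,X_3] = 1 (diagonal).

R is symmetric with unit diagonal. Assembling:

R = [[1, 0.9092, -0.195],
 [0.9092, 1, -0.1271],
 [-0.195, -0.1271, 1]]


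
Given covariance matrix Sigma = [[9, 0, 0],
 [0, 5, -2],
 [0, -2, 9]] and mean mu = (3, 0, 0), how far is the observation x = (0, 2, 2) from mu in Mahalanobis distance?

Step 1 — centre the observation: (x - mu) = (-3, 2, 2).

Step 2 — invert Sigma (cofactor / det for 3×3, or solve directly):
  Sigma^{-1} = [[0.1111, 0, 0],
 [0, 0.2195, 0.0488],
 [0, 0.0488, 0.122]].

Step 3 — form the quadratic (x - mu)^T · Sigma^{-1} · (x - mu):
  Sigma^{-1} · (x - mu) = (-0.3333, 0.5366, 0.3415).
  (x - mu)^T · [Sigma^{-1} · (x - mu)] = (-3)·(-0.3333) + (2)·(0.5366) + (2)·(0.3415) = 2.7561.

Step 4 — take square root: d = √(2.7561) ≈ 1.6601.

d(x, mu) = √(2.7561) ≈ 1.6601


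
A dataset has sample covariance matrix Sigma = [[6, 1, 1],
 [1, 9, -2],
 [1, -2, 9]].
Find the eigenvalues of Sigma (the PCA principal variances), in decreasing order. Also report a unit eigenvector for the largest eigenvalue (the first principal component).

Step 1 — characteristic polynomial p(λ) = det(λI - Sigma) = λ³ - tr·λ² + c_1·λ - det, where tr = trace, c_1 = sum of the principal 2×2 minors, det = det(Sigma):
  tr = 6 + 9 + 9 = 24,
  c_1 = (6·9 - (1)²) + (6·9 - (1)²) + (9·9 - (-2)²) = 53 + 53 + 77 = 183,
  det = 6·(9·9 - (-2)²) - (1)·((1)·9 - (-2)·(1)) + (1)·((1)·(-2) - 9·(1)) = 6·(77) - (1)·(11) + (1)·(-11) = 440.
  So p(λ) = λ³ - 24λ² + 183λ - 440.
Step 2 — look for an integer root (rational root theorem: any rational root is an integer divisor of 440). Testing λ = 5:
  p(5) = 125 - 600 + 915 - 440 = 0  ✓
  Dividing out (λ - 5): p(λ) = (λ - 5)(λ² - 19λ + 88).
Step 3 — remaining eigenvalues from the quadratic λ² - 19λ + 88 = 0:
  Δ = 19² - 4·88 = 361 - 352 = 9,  λ = (19 ± √9)/2 = (19 ± 3)/2 = 11 or 8.
  Sorted: λ_1 = 11,  λ_2 = 8,  λ_3 = 5  (check: sum = 24 = tr ✓).

Step 4 — unit eigenvector for λ_1 = 11: v spans the null space of (Sigma - λ_1 I), whose rows are
  r_1 = (-5, 1, 1),  r_2 = (1, -2, -2),  r_3 = (1, -2, -2).
  v is orthogonal to every row, so take v ∝ r_1 × r_2 = ((1)·(-2) - (1)·(-2), (1)·(1) - (-5)·(-2), (-5)·(-2) - (1)·(1)) = (0, -9, 9).
  Rescale (divide by 9; multiply by -1 so the first nonzero entry is positive): u = (0, 1, -1).
  ||u|| = √((0)² + (1)² + (-1)²) = √(2) ≈ 1.4142,  v_1 = u/||u|| ≈ (0, 0.7071, -0.7071) (||v_1|| = 1).

λ_1 = 11,  λ_2 = 8,  λ_3 = 5;  v_1 ≈ (0, 0.7071, -0.7071)


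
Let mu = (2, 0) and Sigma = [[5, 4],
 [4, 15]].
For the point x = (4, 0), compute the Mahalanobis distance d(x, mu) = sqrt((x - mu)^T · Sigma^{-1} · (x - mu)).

Step 1 — centre the observation: (x - mu) = (2, 0).

Step 2 — invert Sigma. det(Sigma) = 5·15 - (4)² = 59.
  Sigma^{-1} = (1/det) · [[d, -b], [-b, a]] = [[0.2542, -0.0678],
 [-0.0678, 0.0847]].

Step 3 — form the quadratic (x - mu)^T · Sigma^{-1} · (x - mu):
  Sigma^{-1} · (x - mu) = (0.5085, -0.1356).
  (x - mu)^T · [Sigma^{-1} · (x - mu)] = (2)·(0.5085) + (0)·(-0.1356) = 1.0169.

Step 4 — take square root: d = √(1.0169) ≈ 1.0084.

d(x, mu) = √(1.0169) ≈ 1.0084


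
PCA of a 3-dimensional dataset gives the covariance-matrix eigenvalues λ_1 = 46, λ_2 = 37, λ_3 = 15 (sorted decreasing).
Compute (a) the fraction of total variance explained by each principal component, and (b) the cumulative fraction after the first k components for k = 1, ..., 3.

Step 1 — total variance = trace(Sigma) = Σ λ_i = 46 + 37 + 15 = 98.

Step 2 — fraction explained by component i = λ_i / Σ λ:
  PC1: 46/98 = 0.4694
  PC2: 37/98 = 0.3776
  PC3: 15/98 = 0.1531

Step 3 — cumulative fraction after k components = (λ_1 + ... + λ_k) / Σ λ:
  k = 1: 46/98 = 0.4694
  k = 2: (46 + 37)/98 = 83/98 = 0.8469
  k = 3: (46 + 37 + 15)/98 = 98/98 = 1

Summary (fraction, with percent):

explained: PC1 0.4694 (46.94%), PC2 0.3776 (37.76%), PC3 0.1531 (15.31%);  cumulative: 0.4694, 0.8469, 1


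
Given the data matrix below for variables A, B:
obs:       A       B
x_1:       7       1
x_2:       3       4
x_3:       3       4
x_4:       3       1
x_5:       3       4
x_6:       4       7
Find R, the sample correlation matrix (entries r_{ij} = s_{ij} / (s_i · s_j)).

Step 1 — column means:
  mean(A) = (7 + 3 + 3 + 3 + 3 + 4) / 6 = 23/6 = 3.8333
  mean(B) = (1 + 4 + 4 + 1 + 4 + 7) / 6 = 21/6 = 3.5

Step 2 — sample variances and covariances s[i,j] = (1/(n-1)) · Σ_k (x_{k,i} - mean_i) · (x_{k,j} - mean_j), with n-1 = 5:
  s[A,A] = ((3.1667)·(3.1667) + (-0.8333)·(-0.8333) + (-0.8333)·(-0.8333) + (-0.8333)·(-0.8333) + (-0.8333)·(-0.8333) + (0.1667)·(0.1667)) / 5 = 12.8333/5 = 2.5667
  s[A,B] = ((3.1667)·(-2.5) + (-0.8333)·(0.5) + (-0.8333)·(0.5) + (-0.8333)·(-2.5) + (-0.8333)·(0.5) + (0.1667)·(3.5)) / 5 = -6.5/5 = -1.3
  s[B,B] = ((-2.5)·(-2.5) + (0.5)·(0.5) + (0.5)·(0.5) + (-2.5)·(-2.5) + (0.5)·(0.5) + (3.5)·(3.5)) / 5 = 25.5/5 = 5.1
  Sample standard deviations s_i = √(s[i,i]):
  s(A) = √(2.5667) = 1.6021
  s(B) = √(5.1) = 2.2583

Step 3 — r_{ij} = s_{ij} / (s_i · s_j):
  r[A,A] = 1 (diagonal).
  r[A,B] = -1.3 / (1.6021 · 2.2583) = -1.3 / 3.618 = -0.3593
  r[B,B] = 1 (diagonal).

R is symmetric with unit diagonal. Assembling:

R = [[1, -0.3593],
 [-0.3593, 1]]


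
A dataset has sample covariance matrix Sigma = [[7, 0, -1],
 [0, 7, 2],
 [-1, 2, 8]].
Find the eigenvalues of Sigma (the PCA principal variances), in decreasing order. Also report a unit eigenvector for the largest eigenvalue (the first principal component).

Step 1 — characteristic polynomial p(λ) = det(λI - Sigma) = λ³ - tr·λ² + c_1·λ - det, where tr = trace, c_1 = sum of the principal 2×2 minors, det = det(Sigma):
  tr = 7 + 7 + 8 = 22,
  c_1 = (7·7 - (0)²) + (7·8 - (-1)²) + (7·8 - (2)²) = 49 + 55 + 52 = 156,
  det = 7·(7·8 - (2)²) - (0)·((0)·8 - (2)·(-1)) + (-1)·((0)·(2) - 7·(-1)) = 7·(52) - (0)·(2) + (-1)·(7) = 357.
  So p(λ) = λ³ - 22λ² + 156λ - 357.
Step 2 — look for an integer root (rational root theorem: any rational root is an integer divisor of 357). Testing λ = 7:
  p(7) = 343 - 1078 + 1092 - 357 = 0  ✓
  Dividing out (λ - 7): p(λ) = (λ - 7)(λ² - 15λ + 51).
Step 3 — remaining eigenvalues from the quadratic λ² - 15λ + 51 = 0:
  Δ = 15² - 4·51 = 225 - 204 = 21,  λ = (15 ± √21)/2 = (15 ± 4.5826)/2 ≈ 9.7913 or 5.2087.
  Sorted: λ_1 = 9.7913,  λ_2 = 7,  λ_3 = 5.2087  (check: sum = 22 = tr ✓).

Step 4 — unit eigenvector for λ_1 ≈ 9.7913: v spans the null space of (Sigma - λ_1 I), whose rows are
  r_1 = (-2.7913, 0, -1),  r_2 = (0, -2.7913, 2),  r_3 = (-1, 2, -1.7913).
  v is orthogonal to every row, so take v ∝ r_1 × r_2 = ((0)·(2) - (-1)·(-2.7913), (-1)·(0) - (-2.7913)·(2), (-2.7913)·(-2.7913) - (0)·(0)) ≈ (-2.7913, 5.5826, 7.7913).
  Rescale (multiply by -1 so the first nonzero entry is positive): u = (2.7913, -5.5826, -7.7913).
  ||u|| = √((2.7913)² + (-5.5826)² + (-7.7913)²) = √(99.6606) ≈ 9.983,  v_1 = u/||u|| ≈ (0.2796, -0.5592, -0.7805) (||v_1|| = 1).

λ_1 = 9.7913,  λ_2 = 7,  λ_3 = 5.2087;  v_1 ≈ (0.2796, -0.5592, -0.7805)


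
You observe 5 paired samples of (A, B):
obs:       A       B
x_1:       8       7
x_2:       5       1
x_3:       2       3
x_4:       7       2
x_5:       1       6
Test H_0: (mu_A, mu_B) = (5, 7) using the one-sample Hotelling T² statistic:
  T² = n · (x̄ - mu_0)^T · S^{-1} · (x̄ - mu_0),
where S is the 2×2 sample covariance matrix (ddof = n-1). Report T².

Step 1 — sample mean vector:
  mean(A) = (8 + 5 + 2 + 7 + 1) / 5 = 23/5 = 4.6
  mean(B) = (7 + 1 + 3 + 2 + 6) / 5 = 19/5 = 3.8
  x̄ = (4.6, 3.8),  deviation x̄ - mu_0 = (4.6, 3.8) - (5, 7) = (-0.4, -3.2).

Step 2 — sample covariance matrix, S[i,j] = (1/(n-1)) · Σ_k (x_{k,i} - mean_i) · (x_{k,j} - mean_j), divisor n-1 = 4:
  S[A,A] = ((3.4)·(3.4) + (0.4)·(0.4) + (-2.6)·(-2.6) + (2.4)·(2.4) + (-3.6)·(-3.6)) / 4 = 37.2/4 = 9.3
  S[A,B] = ((3.4)·(3.2) + (0.4)·(-2.8) + (-2.6)·(-0.8) + (2.4)·(-1.8) + (-3.6)·(2.2)) / 4 = -0.4/4 = -0.1
  S[B,B] = ((3.2)·(3.2) + (-2.8)·(-2.8) + (-0.8)·(-0.8) + (-1.8)·(-1.8) + (2.2)·(2.2)) / 4 = 26.8/4 = 6.7
  S = [[9.3, -0.1],
 [-0.1, 6.7]].

Step 3 — invert S. det(S) = 9.3·6.7 - (-0.1)² = 62.3.
  S^{-1} = (1/det) · [[d, -b], [-b, a]] = [[0.1075, 0.0016],
 [0.0016, 0.1493]].

Step 4 — quadratic form (x̄ - mu_0)^T · S^{-1} · (x̄ - mu_0):
  S^{-1} · (x̄ - mu_0) = (-0.0482, -0.4783),
  (x̄ - mu_0)^T · [...] = (-0.4)·(-0.0482) + (-3.2)·(-0.4783) = 1.5499.

Step 5 — scale by n: T² = 5 · 1.5499 = 7.7496.

T² ≈ 7.7496


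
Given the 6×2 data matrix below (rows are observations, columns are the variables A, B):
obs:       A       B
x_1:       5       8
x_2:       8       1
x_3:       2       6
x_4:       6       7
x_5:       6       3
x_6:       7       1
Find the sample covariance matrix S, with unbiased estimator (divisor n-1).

Step 1 — column means:
  mean(A) = (5 + 8 + 2 + 6 + 6 + 7) / 6 = 34/6 = 5.6667
  mean(B) = (8 + 1 + 6 + 7 + 3 + 1) / 6 = 26/6 = 4.3333

Step 2 — sample covariance S[i,j] = (1/(n-1)) · Σ_k (x_{k,i} - mean_i) · (x_{k,j} - mean_j), with n-1 = 5.
  S[A,A] = ((-0.6667)·(-0.6667) + (2.3333)·(2.3333) + (-3.6667)·(-3.6667) + (0.3333)·(0.3333) + (0.3333)·(0.3333) + (1.3333)·(1.3333)) / 5 = 21.3333/5 = 4.2667
  S[A,B] = ((-0.6667)·(3.6667) + (2.3333)·(-3.3333) + (-3.6667)·(1.6667) + (0.3333)·(2.6667) + (0.3333)·(-1.3333) + (1.3333)·(-3.3333)) / 5 = -20.3333/5 = -4.0667
  S[B,B] = ((3.6667)·(3.6667) + (-3.3333)·(-3.3333) + (1.6667)·(1.6667) + (2.6667)·(2.6667) + (-1.3333)·(-1.3333) + (-3.3333)·(-3.3333)) / 5 = 47.3333/5 = 9.4667

S is symmetric (S[j,i] = S[i,j]). Assembling:

S = [[4.2667, -4.0667],
 [-4.0667, 9.4667]]


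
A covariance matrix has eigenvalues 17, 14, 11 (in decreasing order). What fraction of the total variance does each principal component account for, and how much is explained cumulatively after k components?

Step 1 — total variance = trace(Sigma) = Σ λ_i = 17 + 14 + 11 = 42.

Step 2 — fraction explained by component i = λ_i / Σ λ:
  PC1: 17/42 = 0.4048
  PC2: 14/42 = 0.3333
  PC3: 11/42 = 0.2619

Step 3 — cumulative fraction after k components = (λ_1 + ... + λ_k) / Σ λ:
  k = 1: 17/42 = 0.4048
  k = 2: (17 + 14)/42 = 31/42 = 0.7381
  k = 3: (17 + 14 + 11)/42 = 42/42 = 1

Summary (fraction, with percent):

explained: PC1 0.4048 (40.48%), PC2 0.3333 (33.33%), PC3 0.2619 (26.19%);  cumulative: 0.4048, 0.7381, 1


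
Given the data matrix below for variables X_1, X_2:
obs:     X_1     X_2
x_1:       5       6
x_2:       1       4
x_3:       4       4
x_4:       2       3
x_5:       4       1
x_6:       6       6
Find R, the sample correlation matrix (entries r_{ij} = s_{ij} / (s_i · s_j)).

Step 1 — column means:
  mean(X_1) = (5 + 1 + 4 + 2 + 4 + 6) / 6 = 22/6 = 3.6667
  mean(X_2) = (6 + 4 + 4 + 3 + 1 + 6) / 6 = 24/6 = 4

Step 2 — sample variances and covariances s[i,j] = (1/(n-1)) · Σ_k (x_{k,i} - mean_i) · (x_{k,j} - mean_j), with n-1 = 5:
  s[X_1,X_1] = ((1.3333)·(1.3333) + (-2.6667)·(-2.6667) + (0.3333)·(0.3333) + (-1.6667)·(-1.6667) + (0.3333)·(0.3333) + (2.3333)·(2.3333)) / 5 = 17.3333/5 = 3.4667
  s[X_1,X_2] = ((1.3333)·(2) + (-2.6667)·(0) + (0.3333)·(0) + (-1.6667)·(-1) + (0.3333)·(-3) + (2.3333)·(2)) / 5 = 8/5 = 1.6
  s[X_2,X_2] = ((2)·(2) + (0)·(0) + (0)·(0) + (-1)·(-1) + (-3)·(-3) + (2)·(2)) / 5 = 18/5 = 3.6
  Sample standard deviations s_i = √(s[i,i]):
  s(X_1) = √(3.4667) = 1.8619
  s(X_2) = √(3.6) = 1.8974

Step 3 — r_{ij} = s_{ij} / (s_i · s_j):
  r[X_1,X_1] = 1 (diagonal).
  r[X_1,X_2] = 1.6 / (1.8619 · 1.8974) = 1.6 / 3.5327 = 0.4529
  r[X_2,X_2] = 1 (diagonal).

R is symmetric with unit diagonal. Assembling:

R = [[1, 0.4529],
 [0.4529, 1]]


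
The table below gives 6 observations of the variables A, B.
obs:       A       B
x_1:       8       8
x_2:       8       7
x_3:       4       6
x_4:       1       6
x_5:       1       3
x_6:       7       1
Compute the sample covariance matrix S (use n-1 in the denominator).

Step 1 — column means:
  mean(A) = (8 + 8 + 4 + 1 + 1 + 7) / 6 = 29/6 = 4.8333
  mean(B) = (8 + 7 + 6 + 6 + 3 + 1) / 6 = 31/6 = 5.1667

Step 2 — sample covariance S[i,j] = (1/(n-1)) · Σ_k (x_{k,i} - mean_i) · (x_{k,j} - mean_j), with n-1 = 5.
  S[A,A] = ((3.1667)·(3.1667) + (3.1667)·(3.1667) + (-0.8333)·(-0.8333) + (-3.8333)·(-3.8333) + (-3.8333)·(-3.8333) + (2.1667)·(2.1667)) / 5 = 54.8333/5 = 10.9667
  S[A,B] = ((3.1667)·(2.8333) + (3.1667)·(1.8333) + (-0.8333)·(0.8333) + (-3.8333)·(0.8333) + (-3.8333)·(-2.1667) + (2.1667)·(-4.1667)) / 5 = 10.1667/5 = 2.0333
  S[B,B] = ((2.8333)·(2.8333) + (1.8333)·(1.8333) + (0.8333)·(0.8333) + (0.8333)·(0.8333) + (-2.1667)·(-2.1667) + (-4.1667)·(-4.1667)) / 5 = 34.8333/5 = 6.9667

S is symmetric (S[j,i] = S[i,j]). Assembling:

S = [[10.9667, 2.0333],
 [2.0333, 6.9667]]
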